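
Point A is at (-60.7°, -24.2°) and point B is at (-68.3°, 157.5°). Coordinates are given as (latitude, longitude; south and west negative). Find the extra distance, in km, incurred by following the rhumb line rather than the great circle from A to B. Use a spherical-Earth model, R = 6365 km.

Great circle: cos σ = sin φ₁ sin φ₂ + cos φ₁ cos φ₂ cos Δλ,  σ = 0.8900 rad → d_gc = 5664.9 km
Rhumb line: Δψ = -0.3104, q = Δφ/Δψ = 0.4274, d_rh = R√(Δφ²+q²Δλ²) = 8507.7 km
Excess = 8507.7 − 5664.9 = 2842.8 ≈ 2843 km

2843 km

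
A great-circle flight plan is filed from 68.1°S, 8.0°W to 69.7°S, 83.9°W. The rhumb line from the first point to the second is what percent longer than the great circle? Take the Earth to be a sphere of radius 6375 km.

Great circle: σ = 0.4470 rad → d_gc = Rσ = 2849.9 km
Rhumb: Δφ = -0.0279, Δλ = -1.3247, Δψ = -0.0776, q = Δφ/Δψ = 0.3598 → d_rh = R√(Δφ²+q²Δλ²) = 3044.0 km
Excess = (3044.0 − 2849.9) / 2849.9 = 194.1 / 2849.9 = 6.81% ≈ 6.8%

6.8%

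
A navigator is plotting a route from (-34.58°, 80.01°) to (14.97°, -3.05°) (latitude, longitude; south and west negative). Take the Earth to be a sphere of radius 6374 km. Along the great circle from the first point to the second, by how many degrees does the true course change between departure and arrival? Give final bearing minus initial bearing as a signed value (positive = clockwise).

+18.9°

Initial bearing θ₁ = atan2(sin Δλ cos φ₂, cos φ₁ sin φ₂ − sin φ₁ cos φ₂ cos Δλ) = 286.22°
Final bearing θ₂ = (initial bearing from the destination back to the start) + 180° = 305.08°
Δθ = θ₂ − θ₁ = +18.9°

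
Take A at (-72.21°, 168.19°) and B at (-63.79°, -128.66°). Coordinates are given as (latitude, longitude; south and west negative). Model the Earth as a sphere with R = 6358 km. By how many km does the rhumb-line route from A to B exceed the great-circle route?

120 km

Great circle: cos σ = sin φ₁ sin φ₂ + cos φ₁ cos φ₂ cos Δλ,  σ = 0.4147 rad → d_gc = 2636.8 km
Rhumb line: Δψ = +0.3971, q = Δφ/Δψ = 0.3701, d_rh = R√(Δφ²+q²Δλ²) = 2756.7 km
Excess = 2756.7 − 2636.8 = 119.9 ≈ 120 km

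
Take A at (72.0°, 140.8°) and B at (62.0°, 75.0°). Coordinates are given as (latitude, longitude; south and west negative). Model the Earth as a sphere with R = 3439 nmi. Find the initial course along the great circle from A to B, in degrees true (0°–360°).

N = sin Δλ·cos φ₂ = -0.4282;  D = cos φ₁ sin φ₂ − sin φ₁ cos φ₂ cos Δλ = +0.0898
initial course = atan2(N, D) = 281.85°

281.8°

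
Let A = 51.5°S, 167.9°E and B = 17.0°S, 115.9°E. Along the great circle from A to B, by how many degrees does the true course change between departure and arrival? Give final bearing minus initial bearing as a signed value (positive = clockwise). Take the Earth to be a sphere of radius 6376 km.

At departure: θ₁ = atan2(sin Δλ cos φ₂, cos φ₁ sin φ₂ − sin φ₁ cos φ₂ cos Δλ) = 290.30°
At arrival: θ₂ = atan2(sin Δλ cos φ₁, −cos φ₂ sin φ₁ + sin φ₂ cos φ₁ cos Δλ) = 322.37°
Δθ = θ₂ − θ₁ = +32.1°

+32.1°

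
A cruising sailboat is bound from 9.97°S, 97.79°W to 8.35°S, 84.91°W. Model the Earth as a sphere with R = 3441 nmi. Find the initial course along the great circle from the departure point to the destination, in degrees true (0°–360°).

N = sin Δλ·cos φ₂ = +0.2205;  D = cos φ₁ sin φ₂ − sin φ₁ cos φ₂ cos Δλ = +0.0240
initial course = atan2(N, D) = 83.80°

83.8°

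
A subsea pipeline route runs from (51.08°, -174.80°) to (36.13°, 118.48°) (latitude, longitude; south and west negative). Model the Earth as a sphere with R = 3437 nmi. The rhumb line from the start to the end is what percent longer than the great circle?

3.0%

Great circle: σ = 0.8509 rad → d_gc = Rσ = 2924.7 nmi
Rhumb: Δφ = -0.2609, Δλ = -1.1645, Δψ = -0.3633, q = Δφ/Δψ = 0.7183 → d_rh = R√(Δφ²+q²Δλ²) = 3011.5 nmi
Excess = (3011.5 − 2924.7) / 2924.7 = 86.8 / 2924.7 = 2.97% ≈ 3.0%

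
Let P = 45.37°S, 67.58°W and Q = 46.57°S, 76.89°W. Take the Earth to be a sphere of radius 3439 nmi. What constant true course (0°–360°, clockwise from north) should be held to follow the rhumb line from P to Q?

Δψ = ln[tan(π/4+φ₂/2)/tan(π/4+φ₁/2)] = -0.0301
Δλ = -0.1625 rad (taken the short way round)
course = atan2(Δλ, Δψ) = 259.49°

259.5°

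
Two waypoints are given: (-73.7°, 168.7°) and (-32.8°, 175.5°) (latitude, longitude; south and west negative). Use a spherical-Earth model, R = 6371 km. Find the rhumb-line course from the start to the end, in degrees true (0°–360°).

Meridional parts: M(φ₁)=-1.9434, M(φ₂)=-0.6066 → ΔM = +1.3369;  Δλ = +0.1187 rad
tan C = Δλ / ΔM = +0.0888 → C = 5.07°

5.1°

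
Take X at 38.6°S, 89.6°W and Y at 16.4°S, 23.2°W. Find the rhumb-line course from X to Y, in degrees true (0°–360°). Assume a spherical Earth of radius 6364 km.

69.2°

Meridional parts: M(φ₁)=-0.7313, M(φ₂)=-0.2902 → ΔM = +0.4411;  Δλ = +1.1589 rad
tan C = Δλ / ΔM = +2.6272 → C = 69.16°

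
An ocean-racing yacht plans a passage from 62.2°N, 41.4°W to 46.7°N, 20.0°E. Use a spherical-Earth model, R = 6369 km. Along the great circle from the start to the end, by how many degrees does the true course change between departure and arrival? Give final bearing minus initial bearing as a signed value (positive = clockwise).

Initial bearing θ₁ = atan2(sin Δλ cos φ₂, cos φ₁ sin φ₂ − sin φ₁ cos φ₂ cos Δλ) = 85.35°
Final bearing θ₂ = (initial bearing from the destination back to the start) + 180° = 137.33°
Δθ = θ₂ − θ₁ = +52.0°

+52.0°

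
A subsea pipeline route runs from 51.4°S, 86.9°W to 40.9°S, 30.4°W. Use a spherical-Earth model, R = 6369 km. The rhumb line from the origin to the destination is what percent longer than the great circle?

2.3%

Great circle: σ = 0.6889 rad → d_gc = Rσ = 4387.40 km
Rhumb: Δφ = +0.1833, Δλ = +0.9861, Δψ = +0.2657, q = Δφ/Δψ = 0.6897 → d_rh = R√(Δφ²+q²Δλ²) = 4486.12 km
Excess = (4486.12 − 4387.40) / 4387.40 = 98.72 / 4387.40 = 2.2501% ≈ 2.3%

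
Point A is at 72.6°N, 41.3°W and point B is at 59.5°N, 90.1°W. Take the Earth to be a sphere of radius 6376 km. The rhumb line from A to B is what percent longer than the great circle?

Great circle: σ = 0.3971 rad → d_gc = Rσ = 2532.1 km
Rhumb: Δφ = -0.2286, Δλ = -0.8517, Δψ = -0.5775, q = Δφ/Δψ = 0.3959 → d_rh = R√(Δφ²+q²Δλ²) = 2597.5 km
Excess = (2597.5 − 2532.1) / 2532.1 = 65.4 / 2532.1 = 2.58% ≈ 2.6%

2.6%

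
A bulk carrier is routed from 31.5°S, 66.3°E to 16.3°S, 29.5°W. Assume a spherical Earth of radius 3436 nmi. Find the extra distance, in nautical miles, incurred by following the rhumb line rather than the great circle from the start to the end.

Great circle: cos σ = sin φ₁ sin φ₂ + cos φ₁ cos φ₂ cos Δλ,  σ = 1.5068 rad → d_gc = 5177.4 nmi
Rhumb line: Δψ = +0.2914, q = Δφ/Δψ = 0.9105, d_rh = R√(Δφ²+q²Δλ²) = 5309.8 nmi
Excess = 5309.8 − 5177.4 = 132.4 ≈ 132 nmi

132 nmi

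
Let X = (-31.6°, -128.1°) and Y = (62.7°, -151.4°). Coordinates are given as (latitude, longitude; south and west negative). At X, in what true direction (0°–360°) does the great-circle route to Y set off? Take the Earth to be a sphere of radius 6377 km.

349.5°

θ = atan2( sin Δλ·cos φ₂ ,  cos φ₁ sin φ₂ − sin φ₁ cos φ₂ cos Δλ )
  = atan2(-0.1814, +0.9776) = 349.49°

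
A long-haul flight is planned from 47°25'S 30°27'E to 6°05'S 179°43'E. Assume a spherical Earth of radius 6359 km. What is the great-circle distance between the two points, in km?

13321 km

Haversine: a = sin²(Δφ/2)+cos φ₁ cos φ₂ sin²(Δλ/2) = 0.75016;  σ = 2·atan2(√a,√(1−a))
σ = 120.021° → d = Rσ = 6359·2.09477 = 13321 km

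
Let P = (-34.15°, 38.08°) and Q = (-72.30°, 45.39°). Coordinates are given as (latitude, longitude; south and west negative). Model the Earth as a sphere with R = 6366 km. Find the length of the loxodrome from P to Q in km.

4262 km

Δψ = ln[tan(π/4+φ₂/2)/tan(π/4+φ₁/2)] = -1.2250;  Δφ = -0.6658 rad,  Δλ = +0.1276 rad
q = Δφ/Δψ = 0.5435
d = R·√(Δφ² + q²Δλ²) = 6366·0.66944 = 4262 km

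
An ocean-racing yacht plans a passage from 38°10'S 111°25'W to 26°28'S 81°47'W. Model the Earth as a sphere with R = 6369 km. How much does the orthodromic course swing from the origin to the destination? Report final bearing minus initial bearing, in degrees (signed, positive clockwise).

Initial bearing θ₁ = atan2(sin Δλ cos φ₂, cos φ₁ sin φ₂ − sin φ₁ cos φ₂ cos Δλ) = 73.58°
Final bearing θ₂ = (initial bearing from the destination back to the start) + 180° = 57.40°
Δθ = θ₂ − θ₁ = -16.2°

-16.2°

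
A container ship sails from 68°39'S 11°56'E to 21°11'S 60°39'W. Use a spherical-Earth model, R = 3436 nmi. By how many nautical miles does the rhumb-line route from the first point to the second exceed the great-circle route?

150 nmi

Great circle: cos σ = sin φ₁ sin φ₂ + cos φ₁ cos φ₂ cos Δλ,  σ = 1.1172 rad → d_gc = 3838.85 nmi
Rhumb line: Δψ = +1.2902, q = Δφ/Δψ = 0.6421, d_rh = R√(Δφ²+q²Δλ²) = 3989.30 nmi
Excess = 3989.30 − 3838.85 = 150.45 ≈ 150 nmi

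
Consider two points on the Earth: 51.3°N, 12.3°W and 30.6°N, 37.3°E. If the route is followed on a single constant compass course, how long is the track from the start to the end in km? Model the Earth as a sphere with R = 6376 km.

4713 km

Rhumb course C = atan2(Δλ, Δψ) with Δψ = ln[tan(π/4+φ₂/2)/tan(π/4+φ₁/2)] = -0.4850, Δλ = +0.8657 → C = 119.26°
d = R·|Δφ| / |cos C| = 6376·0.36128 / 0.48880 = 4713 km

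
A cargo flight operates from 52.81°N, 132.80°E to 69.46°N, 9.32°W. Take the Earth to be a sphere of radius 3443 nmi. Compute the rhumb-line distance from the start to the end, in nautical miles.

Δψ = ln[tan(π/4+φ₂/2)/tan(π/4+φ₁/2)] = +0.6189;  Δφ = +0.2906 rad,  Δλ = -2.4805 rad
q = Δφ/Δψ = 0.4696
d = R·√(Δφ² + q²Δλ²) = 3443·1.20043 = 4133 nmi

4133 nmi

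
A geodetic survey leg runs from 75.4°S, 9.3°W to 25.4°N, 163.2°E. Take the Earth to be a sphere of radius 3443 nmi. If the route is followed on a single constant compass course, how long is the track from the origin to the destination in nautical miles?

Δψ = ln[tan(π/4+φ₂/2)/tan(π/4+φ₁/2)] = +2.5135;  Δφ = +1.7593 rad,  Δλ = +3.0107 rad
q = Δφ/Δψ = 0.6999
d = R·√(Δφ² + q²Δλ²) = 3443·2.74513 = 9451 nmi

9451 nmi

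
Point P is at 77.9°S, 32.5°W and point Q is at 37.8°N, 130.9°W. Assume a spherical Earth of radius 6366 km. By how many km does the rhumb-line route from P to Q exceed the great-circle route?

Great circle: cos σ = sin φ₁ sin φ₂ + cos φ₁ cos φ₂ cos Δλ,  σ = 2.2440 rad → d_gc = 14285.2 km
Rhumb line: Δψ = +2.9580, q = Δφ/Δψ = 0.6827, d_rh = R√(Δφ²+q²Δλ²) = 14864.8 km
Excess = 14864.8 − 14285.2 = 579.6 ≈ 580 km

580 km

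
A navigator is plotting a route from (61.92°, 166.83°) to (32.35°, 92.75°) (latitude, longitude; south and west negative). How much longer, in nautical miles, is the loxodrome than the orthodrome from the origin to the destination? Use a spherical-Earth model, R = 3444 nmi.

Great circle: cos σ = sin φ₁ sin φ₂ + cos φ₁ cos φ₂ cos Δλ,  σ = 0.9506 rad → d_gc = 3273.9 nmi
Rhumb line: Δψ = -0.7888, q = Δφ/Δψ = 0.6543, d_rh = R√(Δφ²+q²Δλ²) = 3412.9 nmi
Excess = 3412.9 − 3273.9 = 139.0 ≈ 139 nmi

139 nmi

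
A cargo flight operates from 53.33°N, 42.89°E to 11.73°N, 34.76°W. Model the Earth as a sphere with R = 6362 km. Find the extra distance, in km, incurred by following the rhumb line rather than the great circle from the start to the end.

227 km

Great circle: cos σ = sin φ₁ sin φ₂ + cos φ₁ cos φ₂ cos Δλ,  σ = 1.2785 rad → d_gc = 8134.0 km
Rhumb line: Δψ = -0.8983, q = Δφ/Δψ = 0.8083, d_rh = R√(Δφ²+q²Δλ²) = 8360.9 km
Excess = 8360.9 − 8134.0 = 226.9 ≈ 227 km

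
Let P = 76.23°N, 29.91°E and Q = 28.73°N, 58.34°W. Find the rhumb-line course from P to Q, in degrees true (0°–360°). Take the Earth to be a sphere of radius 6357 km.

224.1°

Meridional parts: M(φ₁)=+2.1141, M(φ₂)=+0.5239 → ΔM = -1.5902;  Δλ = -1.5403 rad
tan C = Δλ / ΔM = +0.9686 → C = 224.09°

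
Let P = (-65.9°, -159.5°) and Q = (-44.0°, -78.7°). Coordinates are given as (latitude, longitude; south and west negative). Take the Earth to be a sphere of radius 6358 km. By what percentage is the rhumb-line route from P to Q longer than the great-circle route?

Great circle: σ = 0.8216 rad → d_gc = Rσ = 5223.6 km
Rhumb: Δφ = +0.3822, Δλ = +1.4102, Δψ = +0.6874, q = Δφ/Δψ = 0.5561 → d_rh = R√(Δφ²+q²Δλ²) = 5546.6 km
Excess = (5546.6 − 5223.6) / 5223.6 = 323.0 / 5223.6 = 6.18% ≈ 6.2%

6.2%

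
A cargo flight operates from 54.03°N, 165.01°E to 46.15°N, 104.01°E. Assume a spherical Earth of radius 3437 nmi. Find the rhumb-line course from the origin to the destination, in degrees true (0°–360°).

258.6°

Δψ = ln[tan(π/4+φ₂/2)/tan(π/4+φ₁/2)] = -0.2150
Δλ = -1.0647 rad (taken the short way round)
course = atan2(Δλ, Δψ) = 258.58°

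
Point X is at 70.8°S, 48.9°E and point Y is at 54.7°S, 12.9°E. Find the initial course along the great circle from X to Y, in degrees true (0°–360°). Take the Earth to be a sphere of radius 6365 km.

θ = atan2( sin Δλ·cos φ₂ ,  cos φ₁ sin φ₂ − sin φ₁ cos φ₂ cos Δλ )
  = atan2(-0.3397, +0.1731) = 297.00°

297.0°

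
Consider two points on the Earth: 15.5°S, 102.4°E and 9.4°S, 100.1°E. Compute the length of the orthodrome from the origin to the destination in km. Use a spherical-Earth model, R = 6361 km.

cos σ = sin φ₁ sin φ₂ + cos φ₁ cos φ₂ cos Δλ
      = sin(-15.50°)sin(-9.40°) + cos(-15.50°)cos(-9.40°)cos(-2.30°) = 0.9936
σ = 6.500° → d = Rσ = 6361·0.11344 = 722 km

722 km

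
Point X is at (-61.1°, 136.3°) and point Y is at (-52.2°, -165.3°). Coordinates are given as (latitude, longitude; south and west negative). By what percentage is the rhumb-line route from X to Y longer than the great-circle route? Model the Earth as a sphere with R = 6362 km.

Great circle: σ = 0.5606 rad → d_gc = Rσ = 3566.2 km
Rhumb: Δφ = +0.1553, Δλ = +1.0193, Δψ = +0.2842, q = Δφ/Δψ = 0.5466 → d_rh = R√(Δφ²+q²Δλ²) = 3679.9 km
Excess = (3679.9 − 3566.2) / 3566.2 = 113.7 / 3566.2 = 3.19% ≈ 3.2%

3.2%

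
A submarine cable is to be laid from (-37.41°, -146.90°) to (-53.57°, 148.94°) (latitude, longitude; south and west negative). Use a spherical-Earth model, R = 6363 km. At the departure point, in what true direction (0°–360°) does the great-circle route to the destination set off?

228.0°

θ = atan2( sin Δλ·cos φ₂ ,  cos φ₁ sin φ₂ − sin φ₁ cos φ₂ cos Δλ )
  = atan2(-0.5345, -0.4818) = 227.96°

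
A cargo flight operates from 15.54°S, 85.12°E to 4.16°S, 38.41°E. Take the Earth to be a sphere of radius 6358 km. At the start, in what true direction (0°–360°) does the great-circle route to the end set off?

N = sin Δλ·cos φ₂ = -0.7260;  D = cos φ₁ sin φ₂ − sin φ₁ cos φ₂ cos Δλ = +0.1133
initial course = atan2(N, D) = 278.87°

278.9°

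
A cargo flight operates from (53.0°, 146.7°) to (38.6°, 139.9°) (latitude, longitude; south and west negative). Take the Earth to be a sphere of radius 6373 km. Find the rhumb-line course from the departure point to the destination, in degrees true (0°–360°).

Meridional parts: M(φ₁)=+1.0948, M(φ₂)=+0.7313 → ΔM = -0.3635;  Δλ = -0.1187 rad
tan C = Δλ / ΔM = +0.3265 → C = 198.08°

198.1°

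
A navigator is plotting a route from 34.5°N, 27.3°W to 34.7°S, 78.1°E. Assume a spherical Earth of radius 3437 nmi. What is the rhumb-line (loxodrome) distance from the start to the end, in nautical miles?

Rhumb course C = atan2(Δλ, Δψ) with Δψ = ln[tan(π/4+φ₂/2)/tan(π/4+φ₁/2)] = -1.2887, Δλ = +1.8396 → C = 125.01°
d = R·|Δφ| / |cos C| = 3437·1.20777 / 0.57375 = 7235 nmi

7235 nmi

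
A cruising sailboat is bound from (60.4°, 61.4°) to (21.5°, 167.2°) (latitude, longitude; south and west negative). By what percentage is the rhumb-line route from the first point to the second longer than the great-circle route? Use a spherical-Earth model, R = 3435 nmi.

8.2%

Great circle: σ = 1.3760 rad → d_gc = Rσ = 4726.7 nmi
Rhumb: Δφ = -0.6789, Δλ = +1.8466, Δψ = -0.9466, q = Δφ/Δψ = 0.7172 → d_rh = R√(Δφ²+q²Δλ²) = 5112.2 nmi
Excess = (5112.2 − 4726.7) / 4726.7 = 385.5 / 4726.7 = 8.16% ≈ 8.2%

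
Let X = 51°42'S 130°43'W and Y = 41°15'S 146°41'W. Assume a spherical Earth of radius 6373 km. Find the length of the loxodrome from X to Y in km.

Δψ = ln[tan(π/4+φ₂/2)/tan(π/4+φ₁/2)] = +0.2660;  Δφ = +0.1824 rad,  Δλ = -0.2787 rad
q = Δφ/Δψ = 0.6856
d = R·√(Δφ² + q²Δλ²) = 6373·0.26413 = 1683 km

1683 km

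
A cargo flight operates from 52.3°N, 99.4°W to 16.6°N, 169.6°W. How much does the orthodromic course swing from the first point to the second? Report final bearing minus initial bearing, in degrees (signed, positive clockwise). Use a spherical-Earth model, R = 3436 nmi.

Initial bearing θ₁ = atan2(sin Δλ cos φ₂, cos φ₁ sin φ₂ − sin φ₁ cos φ₂ cos Δλ) = 264.79°
Final bearing θ₂ = (initial bearing from the destination back to the start) + 180° = 219.46°
Δθ = θ₂ − θ₁ = -45.3°

-45.3°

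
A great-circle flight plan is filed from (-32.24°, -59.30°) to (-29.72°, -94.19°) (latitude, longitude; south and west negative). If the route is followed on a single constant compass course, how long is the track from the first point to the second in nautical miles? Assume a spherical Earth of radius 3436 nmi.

Δψ = ln[tan(π/4+φ₂/2)/tan(π/4+φ₁/2)] = +0.0513;  Δφ = +0.0440 rad,  Δλ = -0.6089 rad
q = Δφ/Δψ = 0.8572
d = R·√(Δφ² + q²Δλ²) = 3436·0.52385 = 1800 nmi

1800 nmi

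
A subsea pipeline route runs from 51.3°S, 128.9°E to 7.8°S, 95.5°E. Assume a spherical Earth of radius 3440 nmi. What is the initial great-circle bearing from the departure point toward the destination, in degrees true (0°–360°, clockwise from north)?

N = sin Δλ·cos φ₂ = -0.5454;  D = cos φ₁ sin φ₂ − sin φ₁ cos φ₂ cos Δλ = +0.5607
initial course = atan2(N, D) = 315.79°

315.8°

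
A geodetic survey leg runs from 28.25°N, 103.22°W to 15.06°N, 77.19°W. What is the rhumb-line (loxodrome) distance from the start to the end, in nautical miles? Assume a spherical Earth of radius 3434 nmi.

Δψ = ln[tan(π/4+φ₂/2)/tan(π/4+φ₁/2)] = -0.2484;  Δφ = -0.2302 rad,  Δλ = +0.4543 rad
q = Δφ/Δψ = 0.9267
d = R·√(Δφ² + q²Δλ²) = 3434·0.47984 = 1648 nmi

1648 nmi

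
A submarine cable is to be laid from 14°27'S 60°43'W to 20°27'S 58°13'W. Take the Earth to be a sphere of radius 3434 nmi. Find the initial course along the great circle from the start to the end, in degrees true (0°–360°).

N = sin Δλ·cos φ₂ = +0.0409;  D = cos φ₁ sin φ₂ − sin φ₁ cos φ₂ cos Δλ = -0.1048
initial course = atan2(N, D) = 158.69°

158.7°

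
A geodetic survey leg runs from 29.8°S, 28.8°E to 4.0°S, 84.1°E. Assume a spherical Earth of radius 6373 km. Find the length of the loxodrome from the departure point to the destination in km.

6494 km

Rhumb course C = atan2(Δλ, Δψ) with Δψ = ln[tan(π/4+φ₂/2)/tan(π/4+φ₁/2)] = +0.4754, Δλ = +0.9652 → C = 63.78°
d = R·|Δφ| / |cos C| = 6373·0.45029 / 0.44187 = 6494 km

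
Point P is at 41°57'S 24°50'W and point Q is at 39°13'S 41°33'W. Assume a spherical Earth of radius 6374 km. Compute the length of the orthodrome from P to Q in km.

Haversine: a = sin²(Δφ/2)+cos φ₁ cos φ₂ sin²(Δλ/2) = 0.01274;  σ = 2·atan2(√a,√(1−a))
σ = 12.964° → d = Rσ = 6374·0.22627 = 1442 km

1442 km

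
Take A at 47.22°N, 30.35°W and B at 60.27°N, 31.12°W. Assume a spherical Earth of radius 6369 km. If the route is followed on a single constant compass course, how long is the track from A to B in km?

Rhumb course C = atan2(Δλ, Δψ) with Δψ = ln[tan(π/4+φ₂/2)/tan(π/4+φ₁/2)] = +0.3891, Δλ = -0.0134 → C = 358.02°
d = R·|Δφ| / |cos C| = 6369·0.22777 / 0.99940 = 1452 km

1452 km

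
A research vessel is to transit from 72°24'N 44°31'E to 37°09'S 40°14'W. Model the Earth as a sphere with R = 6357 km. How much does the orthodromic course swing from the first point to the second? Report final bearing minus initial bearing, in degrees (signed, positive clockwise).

At departure: θ₁ = atan2(sin Δλ cos φ₂, cos φ₁ sin φ₂ − sin φ₁ cos φ₂ cos Δλ) = 252.38°
At arrival: θ₂ = atan2(sin Δλ cos φ₁, −cos φ₂ sin φ₁ + sin φ₂ cos φ₁ cos Δλ) = 201.20°
Δθ = θ₂ − θ₁ = -51.2°

-51.2°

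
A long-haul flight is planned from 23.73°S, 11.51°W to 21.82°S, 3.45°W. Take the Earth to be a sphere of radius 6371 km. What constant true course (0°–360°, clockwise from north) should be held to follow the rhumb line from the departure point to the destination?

75.6°

Δψ = ln[tan(π/4+φ₂/2)/tan(π/4+φ₁/2)] = +0.0362
Δλ = +0.1407 rad (taken the short way round)
course = atan2(Δλ, Δψ) = 75.59°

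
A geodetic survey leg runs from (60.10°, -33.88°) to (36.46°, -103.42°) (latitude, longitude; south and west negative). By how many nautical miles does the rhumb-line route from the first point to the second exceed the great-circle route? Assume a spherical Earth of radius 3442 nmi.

112 nmi

Great circle: cos σ = sin φ₁ sin φ₂ + cos φ₁ cos φ₂ cos Δλ,  σ = 0.8562 rad → d_gc = 2947.1 nmi
Rhumb line: Δψ = -0.6362, q = Δφ/Δψ = 0.6485, d_rh = R√(Δφ²+q²Δλ²) = 3058.8 nmi
Excess = 3058.8 − 2947.1 = 111.7 ≈ 112 nmi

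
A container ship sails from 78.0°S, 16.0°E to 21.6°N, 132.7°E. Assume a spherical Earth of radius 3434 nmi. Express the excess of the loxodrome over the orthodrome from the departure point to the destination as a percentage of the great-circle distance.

Great circle: σ = 2.0341 rad → d_gc = Rσ = 6985.2 nmi
Rhumb: Δφ = +1.7383, Δλ = +2.0368, Δψ = +2.6391, q = Δφ/Δψ = 0.6587 → d_rh = R√(Δφ²+q²Δλ²) = 7540.6 nmi
Excess = (7540.6 − 6985.2) / 6985.2 = 555.4 / 6985.2 = 7.951% ≈ 8.0%

8.0%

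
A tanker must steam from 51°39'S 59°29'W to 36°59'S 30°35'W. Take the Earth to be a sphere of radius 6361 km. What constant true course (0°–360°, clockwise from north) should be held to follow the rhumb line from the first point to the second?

54.4°

Δψ = ln[tan(π/4+φ₂/2)/tan(π/4+φ₁/2)] = +0.3607
Δλ = +0.5044 rad (taken the short way round)
course = atan2(Δλ, Δψ) = 54.43°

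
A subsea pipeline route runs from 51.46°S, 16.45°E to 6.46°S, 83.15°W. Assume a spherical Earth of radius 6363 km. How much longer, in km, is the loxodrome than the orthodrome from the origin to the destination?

432 km

Great circle: cos σ = sin φ₁ sin φ₂ + cos φ₁ cos φ₂ cos Δλ,  σ = 1.5860 rad → d_gc = 10092.0 km
Rhumb line: Δψ = +0.9380, q = Δφ/Δψ = 0.8374, d_rh = R√(Δφ²+q²Δλ²) = 10524.3 km
Excess = 10524.3 − 10092.0 = 432.3 ≈ 432 km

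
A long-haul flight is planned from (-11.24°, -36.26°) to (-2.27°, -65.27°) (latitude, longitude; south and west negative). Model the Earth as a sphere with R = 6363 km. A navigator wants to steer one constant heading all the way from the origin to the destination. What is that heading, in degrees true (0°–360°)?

287.3°

Δψ = ln[tan(π/4+φ₂/2)/tan(π/4+φ₁/2)] = +0.1578
Δλ = -0.5063 rad (taken the short way round)
course = atan2(Δλ, Δψ) = 287.31°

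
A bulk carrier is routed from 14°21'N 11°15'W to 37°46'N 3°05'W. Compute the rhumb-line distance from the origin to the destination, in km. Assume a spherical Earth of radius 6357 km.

2720 km

Rhumb course C = atan2(Δλ, Δψ) with Δψ = ln[tan(π/4+φ₂/2)/tan(π/4+φ₁/2)] = +0.4597, Δλ = +0.1425 → C = 17.23°
d = R·|Δφ| / |cos C| = 6357·0.40870 / 0.95514 = 2720 km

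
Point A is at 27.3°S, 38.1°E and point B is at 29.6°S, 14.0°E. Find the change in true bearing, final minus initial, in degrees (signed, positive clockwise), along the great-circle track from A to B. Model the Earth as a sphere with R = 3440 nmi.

At departure: θ₁ = atan2(sin Δλ cos φ₂, cos φ₁ sin φ₂ − sin φ₁ cos φ₂ cos Δλ) = 258.09°
At arrival: θ₂ = atan2(sin Δλ cos φ₁, −cos φ₂ sin φ₁ + sin φ₂ cos φ₁ cos Δλ) = 269.70°
Δθ = θ₂ − θ₁ = +11.6°

+11.6°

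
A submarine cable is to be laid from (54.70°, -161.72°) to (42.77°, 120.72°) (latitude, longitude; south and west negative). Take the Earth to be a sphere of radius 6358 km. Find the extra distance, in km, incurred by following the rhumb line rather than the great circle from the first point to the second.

268 km

Great circle: cos σ = sin φ₁ sin φ₂ + cos φ₁ cos φ₂ cos Δλ,  σ = 0.8690 rad → d_gc = 5525.16 km
Rhumb line: Δψ = -0.3178, q = Δφ/Δψ = 0.6552, d_rh = R√(Δφ²+q²Δλ²) = 5792.67 km
Excess = 5792.67 − 5525.16 = 267.51 ≈ 268 km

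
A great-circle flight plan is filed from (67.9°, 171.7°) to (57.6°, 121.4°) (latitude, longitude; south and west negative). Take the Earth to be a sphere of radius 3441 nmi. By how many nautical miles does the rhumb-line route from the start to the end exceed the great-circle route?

38 nmi

Great circle: cos σ = sin φ₁ sin φ₂ + cos φ₁ cos φ₂ cos Δλ,  σ = 0.4249 rad → d_gc = 1462.2 nmi
Rhumb line: Δψ = -0.3972, q = Δφ/Δψ = 0.4526, d_rh = R√(Δφ²+q²Δλ²) = 1500.5 nmi
Excess = 1500.5 − 1462.2 = 38.3 ≈ 38 nmi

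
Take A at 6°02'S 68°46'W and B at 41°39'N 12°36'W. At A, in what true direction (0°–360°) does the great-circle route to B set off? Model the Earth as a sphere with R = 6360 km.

N = sin Δλ·cos φ₂ = +0.6207;  D = cos φ₁ sin φ₂ − sin φ₁ cos φ₂ cos Δλ = +0.7046
initial course = atan2(N, D) = 41.38°

41.4°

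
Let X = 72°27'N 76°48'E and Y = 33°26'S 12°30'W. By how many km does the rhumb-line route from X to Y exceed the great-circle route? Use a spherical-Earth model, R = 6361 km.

384 km

Great circle: cos σ = sin φ₁ sin φ₂ + cos φ₁ cos φ₂ cos Δλ,  σ = 2.1203 rad → d_gc = 13487.1 km
Rhumb line: Δψ = -2.4882, q = Δφ/Δψ = 0.7427, d_rh = R√(Δφ²+q²Δλ²) = 13870.9 km
Excess = 13870.9 − 13487.1 = 383.8 ≈ 384 km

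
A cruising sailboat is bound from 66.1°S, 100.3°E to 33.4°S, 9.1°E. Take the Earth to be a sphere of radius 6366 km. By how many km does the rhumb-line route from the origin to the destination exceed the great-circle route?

Great circle: cos σ = sin φ₁ sin φ₂ + cos φ₁ cos φ₂ cos Δλ,  σ = 1.0516 rad → d_gc = 6694.4 km
Rhumb line: Δψ = +0.9338, q = Δφ/Δψ = 0.6112, d_rh = R√(Δφ²+q²Δλ²) = 7180.3 km
Excess = 7180.3 − 6694.4 = 485.9 ≈ 486 km

486 km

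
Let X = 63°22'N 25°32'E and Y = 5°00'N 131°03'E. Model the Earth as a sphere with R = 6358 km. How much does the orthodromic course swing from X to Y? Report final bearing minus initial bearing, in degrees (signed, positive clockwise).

Initial bearing θ₁ = atan2(sin Δλ cos φ₂, cos φ₁ sin φ₂ − sin φ₁ cos φ₂ cos Δλ) = 73.89°
Final bearing θ₂ = (initial bearing from the destination back to the start) + 180° = 154.39°
Δθ = θ₂ − θ₁ = +80.5°

+80.5°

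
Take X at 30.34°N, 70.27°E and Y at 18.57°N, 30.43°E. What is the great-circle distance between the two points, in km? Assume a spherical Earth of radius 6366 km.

4211 km

Haversine: a = sin²(Δφ/2)+cos φ₁ cos φ₂ sin²(Δλ/2) = 0.10548;  σ = 2·atan2(√a,√(1−a))
σ = 37.904° → d = Rσ = 6366·0.66155 = 4211 km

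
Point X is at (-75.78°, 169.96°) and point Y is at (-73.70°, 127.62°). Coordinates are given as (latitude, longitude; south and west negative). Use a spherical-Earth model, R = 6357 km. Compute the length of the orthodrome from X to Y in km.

1229 km

Haversine: a = sin²(Δφ/2)+cos φ₁ cos φ₂ sin²(Δλ/2) = 0.00932;  σ = 2·atan2(√a,√(1−a))
σ = 11.081° → d = Rσ = 6357·0.19339 = 1229 km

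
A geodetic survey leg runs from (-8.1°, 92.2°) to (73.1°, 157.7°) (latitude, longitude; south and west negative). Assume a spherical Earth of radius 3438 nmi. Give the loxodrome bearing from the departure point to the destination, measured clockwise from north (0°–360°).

Meridional parts: M(φ₁)=-0.1418, M(φ₂)=+1.9068 → ΔM = +2.0486;  Δλ = +1.1432 rad
tan C = Δλ / ΔM = +0.5580 → C = 29.16°

29.2°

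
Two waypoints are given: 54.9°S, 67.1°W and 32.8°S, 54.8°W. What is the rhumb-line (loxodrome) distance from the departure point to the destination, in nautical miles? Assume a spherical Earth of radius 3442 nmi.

1427 nmi

Δψ = ln[tan(π/4+φ₂/2)/tan(π/4+φ₁/2)] = +0.5446;  Δφ = +0.3857 rad,  Δλ = +0.2147 rad
q = Δφ/Δψ = 0.7082
d = R·√(Δφ² + q²Δλ²) = 3442·0.41460 = 1427 nmi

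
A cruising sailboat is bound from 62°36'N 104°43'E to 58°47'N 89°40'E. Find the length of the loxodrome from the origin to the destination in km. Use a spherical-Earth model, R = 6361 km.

Rhumb course C = atan2(Δλ, Δψ) with Δψ = ln[tan(π/4+φ₂/2)/tan(π/4+φ₁/2)] = -0.1363, Δλ = -0.2627 → C = 242.58°
d = R·|Δφ| / |cos C| = 6361·0.06661 / 0.46050 = 920 km

920 km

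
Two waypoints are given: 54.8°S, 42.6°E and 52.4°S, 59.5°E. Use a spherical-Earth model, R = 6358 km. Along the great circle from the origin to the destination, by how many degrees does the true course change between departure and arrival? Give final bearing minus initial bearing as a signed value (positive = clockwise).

-13.6°

Initial bearing θ₁ = atan2(sin Δλ cos φ₂, cos φ₁ sin φ₂ − sin φ₁ cos φ₂ cos Δλ) = 83.46°
Final bearing θ₂ = (initial bearing from the destination back to the start) + 180° = 69.82°
Δθ = θ₂ − θ₁ = -13.6°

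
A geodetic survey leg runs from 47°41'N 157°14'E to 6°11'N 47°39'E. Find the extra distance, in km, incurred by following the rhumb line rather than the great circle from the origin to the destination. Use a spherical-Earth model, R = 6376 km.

Great circle: cos σ = sin φ₁ sin φ₂ + cos φ₁ cos φ₂ cos Δλ,  σ = 1.7160 rad → d_gc = 10941.2 km
Rhumb line: Δψ = -0.8411, q = Δφ/Δψ = 0.8611, d_rh = R√(Δφ²+q²Δλ²) = 11472.0 km
Excess = 11472.0 − 10941.2 = 530.8 ≈ 531 km

531 km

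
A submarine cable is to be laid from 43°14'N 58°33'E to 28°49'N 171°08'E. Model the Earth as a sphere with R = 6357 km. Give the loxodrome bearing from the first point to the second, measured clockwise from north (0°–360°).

Δψ = ln[tan(π/4+φ₂/2)/tan(π/4+φ₁/2)] = -0.3128
Δλ = +1.9649 rad (taken the short way round)
course = atan2(Δλ, Δψ) = 99.05°

99.0°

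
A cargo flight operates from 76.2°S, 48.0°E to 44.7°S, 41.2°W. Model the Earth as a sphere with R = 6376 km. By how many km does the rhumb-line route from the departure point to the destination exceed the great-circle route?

432 km

Great circle: cos σ = sin φ₁ sin φ₂ + cos φ₁ cos φ₂ cos Δλ,  σ = 0.8156 rad → d_gc = 5200.0 km
Rhumb line: Δψ = +1.2379, q = Δφ/Δψ = 0.4441, d_rh = R√(Δφ²+q²Δλ²) = 5632.4 km
Excess = 5632.4 − 5200.0 = 432.4 ≈ 432 km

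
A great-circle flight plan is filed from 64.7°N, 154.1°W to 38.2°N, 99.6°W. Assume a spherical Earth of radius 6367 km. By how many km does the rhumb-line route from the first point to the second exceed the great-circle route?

112 km

Great circle: cos σ = sin φ₁ sin φ₂ + cos φ₁ cos φ₂ cos Δλ,  σ = 0.7165 rad → d_gc = 4561.9 km
Rhumb line: Δψ = -0.7717, q = Δφ/Δψ = 0.5993, d_rh = R√(Δφ²+q²Δλ²) = 4674.1 km
Excess = 4674.1 − 4561.9 = 112.2 ≈ 112 km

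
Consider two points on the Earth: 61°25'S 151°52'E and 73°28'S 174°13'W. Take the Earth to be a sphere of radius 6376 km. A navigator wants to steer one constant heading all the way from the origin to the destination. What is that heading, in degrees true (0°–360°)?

Δψ = ln[tan(π/4+φ₂/2)/tan(π/4+φ₁/2)] = -0.5615
Δλ = +0.5920 rad (taken the short way round)
course = atan2(Δλ, Δψ) = 133.49°

133.5°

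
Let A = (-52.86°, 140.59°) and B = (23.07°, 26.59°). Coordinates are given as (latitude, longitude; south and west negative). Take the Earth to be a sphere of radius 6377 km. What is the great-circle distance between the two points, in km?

13642 km

cos σ = sin φ₁ sin φ₂ + cos φ₁ cos φ₂ cos Δλ
      = sin(-52.86°)sin(23.07°) + cos(-52.86°)cos(23.07°)cos(-114.00°) = -0.5383
σ = 122.568° → d = Rσ = 6377·2.13922 = 13642 km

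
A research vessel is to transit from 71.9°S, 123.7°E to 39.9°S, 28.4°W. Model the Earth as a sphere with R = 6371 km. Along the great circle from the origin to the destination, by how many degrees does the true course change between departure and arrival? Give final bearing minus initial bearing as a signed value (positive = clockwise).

At departure: θ₁ = atan2(sin Δλ cos φ₂, cos φ₁ sin φ₂ − sin φ₁ cos φ₂ cos Δλ) = 203.05°
At arrival: θ₂ = atan2(sin Δλ cos φ₁, −cos φ₂ sin φ₁ + sin φ₂ cos φ₁ cos Δλ) = 350.88°
Δθ = θ₂ − θ₁ = +147.8°

+147.8°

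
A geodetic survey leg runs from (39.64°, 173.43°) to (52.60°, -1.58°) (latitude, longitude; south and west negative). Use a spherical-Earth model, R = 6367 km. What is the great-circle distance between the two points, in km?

cos σ = sin φ₁ sin φ₂ + cos φ₁ cos φ₂ cos Δλ
      = sin(39.64°)sin(52.60°) + cos(39.64°)cos(52.60°)cos(-175.01°) = 0.0409
σ = 87.658° → d = Rσ = 6367·1.52993 = 9741 km

9741 km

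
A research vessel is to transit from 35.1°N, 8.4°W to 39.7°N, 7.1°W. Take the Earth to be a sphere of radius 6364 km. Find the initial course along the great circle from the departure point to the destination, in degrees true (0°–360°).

12.3°

N = sin Δλ·cos φ₂ = +0.0175;  D = cos φ₁ sin φ₂ − sin φ₁ cos φ₂ cos Δλ = +0.0803
initial course = atan2(N, D) = 12.26°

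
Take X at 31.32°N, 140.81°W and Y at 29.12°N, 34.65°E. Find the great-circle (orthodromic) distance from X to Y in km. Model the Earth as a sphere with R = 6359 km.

Haversine: a = sin²(Δφ/2)+cos φ₁ cos φ₂ sin²(Δλ/2) = 0.74550;  σ = 2·atan2(√a,√(1−a))
σ = 119.406° → d = Rσ = 6359·2.08403 = 13252 km

13252 km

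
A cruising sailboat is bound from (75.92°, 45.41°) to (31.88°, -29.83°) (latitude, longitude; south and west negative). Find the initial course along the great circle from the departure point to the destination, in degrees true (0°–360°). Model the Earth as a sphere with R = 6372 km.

N = sin Δλ·cos φ₂ = -0.8211;  D = cos φ₁ sin φ₂ − sin φ₁ cos φ₂ cos Δλ = -0.0814
initial course = atan2(N, D) = 264.34°

264.3°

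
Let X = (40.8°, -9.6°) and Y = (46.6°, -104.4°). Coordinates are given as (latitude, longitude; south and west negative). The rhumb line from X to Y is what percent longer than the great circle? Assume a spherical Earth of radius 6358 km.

Great circle: σ = 1.1249 rad → d_gc = Rσ = 7152.3 km
Rhumb: Δφ = +0.1012, Δλ = -1.6546, Δψ = +0.1402, q = Δφ/Δψ = 0.7221 → d_rh = R√(Δφ²+q²Δλ²) = 7623.5 km
Excess = (7623.5 − 7152.3) / 7152.3 = 471.2 / 7152.3 = 6.59% ≈ 6.6%

6.6%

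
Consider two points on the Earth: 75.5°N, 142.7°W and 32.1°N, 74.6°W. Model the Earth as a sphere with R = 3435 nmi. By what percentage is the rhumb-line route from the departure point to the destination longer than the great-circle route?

Great circle: σ = 0.9353 rad → d_gc = Rσ = 3212.7 nmi
Rhumb: Δφ = -0.7575, Δλ = +1.1886, Δψ = -1.4698, q = Δφ/Δψ = 0.5154 → d_rh = R√(Δφ²+q²Δλ²) = 3346.2 nmi
Excess = (3346.2 − 3212.7) / 3212.7 = 133.5 / 3212.7 = 4.16% ≈ 4.2%

4.2%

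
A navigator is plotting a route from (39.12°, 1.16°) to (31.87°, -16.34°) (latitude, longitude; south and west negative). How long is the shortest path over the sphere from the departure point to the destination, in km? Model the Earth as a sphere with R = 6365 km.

Haversine: a = sin²(Δφ/2)+cos φ₁ cos φ₂ sin²(Δλ/2) = 0.01924;  σ = 2·atan2(√a,√(1−a))
σ = 15.948° → d = Rσ = 6365·0.27835 = 1772 km

1772 km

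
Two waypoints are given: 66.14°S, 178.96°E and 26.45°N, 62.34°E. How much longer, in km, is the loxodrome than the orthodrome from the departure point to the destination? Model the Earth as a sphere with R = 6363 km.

697 km

Great circle: cos σ = sin φ₁ sin φ₂ + cos φ₁ cos φ₂ cos Δλ,  σ = 2.1768 rad → d_gc = 13851.3 km
Rhumb line: Δψ = +2.0335, q = Δφ/Δψ = 0.7947, d_rh = R√(Δφ²+q²Δλ²) = 14548.5 km
Excess = 14548.5 − 13851.3 = 697.2 ≈ 697 km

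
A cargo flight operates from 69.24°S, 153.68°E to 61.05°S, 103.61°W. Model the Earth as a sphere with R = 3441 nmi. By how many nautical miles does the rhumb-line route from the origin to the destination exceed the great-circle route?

Great circle: cos σ = sin φ₁ sin φ₂ + cos φ₁ cos φ₂ cos Δλ,  σ = 0.6754 rad → d_gc = 2323.92 nmi
Rhumb line: Δψ = +0.3431, q = Δφ/Δψ = 0.4166, d_rh = R√(Δφ²+q²Δλ²) = 2616.43 nmi
Excess = 2616.43 − 2323.92 = 292.51 ≈ 293 nmi

293 nmi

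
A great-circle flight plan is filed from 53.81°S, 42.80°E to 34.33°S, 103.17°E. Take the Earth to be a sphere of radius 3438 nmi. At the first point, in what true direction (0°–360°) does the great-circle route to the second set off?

90.3°

N = sin Δλ·cos φ₂ = +0.7178;  D = cos φ₁ sin φ₂ − sin φ₁ cos φ₂ cos Δλ = -0.0035
initial course = atan2(N, D) = 90.28°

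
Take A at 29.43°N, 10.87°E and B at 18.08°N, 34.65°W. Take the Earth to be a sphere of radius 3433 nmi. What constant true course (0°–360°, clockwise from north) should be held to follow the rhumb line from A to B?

254.7°

Δψ = ln[tan(π/4+φ₂/2)/tan(π/4+φ₁/2)] = -0.2169
Δλ = -0.7945 rad (taken the short way round)
course = atan2(Δλ, Δψ) = 254.73°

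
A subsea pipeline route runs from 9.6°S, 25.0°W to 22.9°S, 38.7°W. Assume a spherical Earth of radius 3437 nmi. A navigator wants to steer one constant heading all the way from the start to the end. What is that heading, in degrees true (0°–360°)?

Δψ = ln[tan(π/4+φ₂/2)/tan(π/4+φ₁/2)] = -0.2424
Δλ = -0.2391 rad (taken the short way round)
course = atan2(Δλ, Δψ) = 224.61°

224.6°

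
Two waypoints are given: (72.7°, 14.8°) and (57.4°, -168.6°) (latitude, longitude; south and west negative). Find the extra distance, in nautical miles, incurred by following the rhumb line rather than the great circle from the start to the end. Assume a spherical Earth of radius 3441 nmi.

Great circle: cos σ = sin φ₁ sin φ₂ + cos φ₁ cos φ₂ cos Δλ,  σ = 0.8706 rad → d_gc = 2995.6 nmi
Rhumb line: Δψ = -0.6535, q = Δφ/Δψ = 0.4086, d_rh = R√(Δφ²+q²Δλ²) = 4430.4 nmi
Excess = 4430.4 − 2995.6 = 1434.8 ≈ 1435 nmi

1435 nmi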